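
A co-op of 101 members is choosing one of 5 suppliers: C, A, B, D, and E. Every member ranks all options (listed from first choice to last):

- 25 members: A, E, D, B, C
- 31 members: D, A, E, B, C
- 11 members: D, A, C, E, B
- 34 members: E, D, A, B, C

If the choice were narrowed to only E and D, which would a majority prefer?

Voters preferring E to D: 59; preferring D to E: 42.
E wins the head-to-head.

E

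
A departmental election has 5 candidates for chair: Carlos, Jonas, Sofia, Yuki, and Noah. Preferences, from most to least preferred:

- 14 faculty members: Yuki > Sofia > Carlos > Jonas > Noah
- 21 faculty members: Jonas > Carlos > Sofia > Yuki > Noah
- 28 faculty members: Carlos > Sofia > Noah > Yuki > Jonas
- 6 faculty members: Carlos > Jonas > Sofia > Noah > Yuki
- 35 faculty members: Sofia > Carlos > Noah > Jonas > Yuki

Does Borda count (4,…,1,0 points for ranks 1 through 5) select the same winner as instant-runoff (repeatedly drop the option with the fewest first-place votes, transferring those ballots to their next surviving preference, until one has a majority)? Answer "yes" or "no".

yes

Borda — scores: Carlos 332, Jonas 151, Sofia 320, Yuki 105, Noah 132. Winner: Carlos.
Instant-runoff — R1 Carlos 34, Jonas 21, Sofia 35, Yuki 14, Noah 0 (Noah out); R2 Carlos 34, Jonas 21, Sofia 35, Yuki 14 (Yuki out); R3 Carlos 34, Jonas 21, Sofia 49 (Jonas out); R4 Carlos 55, Sofia 49 (Carlos winner). Winner: Carlos.
The two methods agree.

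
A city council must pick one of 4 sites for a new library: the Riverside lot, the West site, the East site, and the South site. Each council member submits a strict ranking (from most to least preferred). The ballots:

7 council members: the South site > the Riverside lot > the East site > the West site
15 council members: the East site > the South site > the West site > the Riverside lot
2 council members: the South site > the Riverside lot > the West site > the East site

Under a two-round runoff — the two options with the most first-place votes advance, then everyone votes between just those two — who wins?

the East site

Round 1 first-place votes: the Riverside lot 0, the West site 0, the East site 15, the South site 9.
the East site and the South site advance.
Runoff: the East site is preferred to the South site by 15 voters; the South site by 9.
the East site wins the runoff.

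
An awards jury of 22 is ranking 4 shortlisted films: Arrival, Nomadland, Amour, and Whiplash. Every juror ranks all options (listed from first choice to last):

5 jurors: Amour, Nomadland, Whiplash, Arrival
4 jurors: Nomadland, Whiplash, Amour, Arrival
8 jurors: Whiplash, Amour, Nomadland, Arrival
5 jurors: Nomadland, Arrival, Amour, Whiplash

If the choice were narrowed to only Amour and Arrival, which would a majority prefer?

Amour

Voters preferring Amour to Arrival: 17; preferring Arrival to Amour: 5.
Amour wins the head-to-head.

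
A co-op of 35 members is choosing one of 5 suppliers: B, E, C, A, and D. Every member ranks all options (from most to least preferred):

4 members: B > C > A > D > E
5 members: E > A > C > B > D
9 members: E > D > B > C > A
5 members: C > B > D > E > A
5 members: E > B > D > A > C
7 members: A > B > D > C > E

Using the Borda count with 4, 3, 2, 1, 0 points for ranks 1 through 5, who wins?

B: 4·4 + 5·1 + 9·2 + 5·3 + 5·3 + 7·3 = 90
E: 4·0 + 5·4 + 9·4 + 5·1 + 5·4 + 7·0 = 81
C: 4·3 + 5·2 + 9·1 + 5·4 + 5·0 + 7·1 = 58
A: 4·2 + 5·3 + 9·0 + 5·0 + 5·1 + 7·4 = 56
D: 4·1 + 5·0 + 9·3 + 5·2 + 5·2 + 7·2 = 65
B has the highest Borda score (90).

B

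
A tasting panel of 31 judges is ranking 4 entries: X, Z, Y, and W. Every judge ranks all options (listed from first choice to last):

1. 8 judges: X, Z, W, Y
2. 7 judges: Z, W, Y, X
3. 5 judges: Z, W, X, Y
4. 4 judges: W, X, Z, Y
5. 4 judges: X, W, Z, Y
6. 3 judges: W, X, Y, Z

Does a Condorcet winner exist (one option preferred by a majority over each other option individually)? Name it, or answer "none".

none

Checking pairwise contests:
W beats X 19–12.
X beats Z 19–12.
X beats Y 24–7.
Z beats W 20–11.
Every option loses at least one head-to-head, so there is no Condorcet winner.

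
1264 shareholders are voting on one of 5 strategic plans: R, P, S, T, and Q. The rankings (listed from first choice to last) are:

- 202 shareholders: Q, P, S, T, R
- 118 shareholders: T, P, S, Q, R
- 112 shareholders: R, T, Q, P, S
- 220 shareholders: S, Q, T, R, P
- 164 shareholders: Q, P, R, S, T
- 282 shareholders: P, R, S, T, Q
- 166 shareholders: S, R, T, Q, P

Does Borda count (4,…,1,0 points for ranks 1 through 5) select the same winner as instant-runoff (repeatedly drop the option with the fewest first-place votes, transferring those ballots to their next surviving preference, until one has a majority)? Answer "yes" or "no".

Borda — scores: R 2340, P 2692, S 2912, T 2064, Q 2632. Winner: S.
Instant-runoff — R1 R 112, P 282, S 386, T 118, Q 366 (R out); R2 P 282, S 386, T 230, Q 366 (T out); R3 P 400, S 386, Q 478 (S out); R4 P 400, Q 864 (Q winner). Winner: Q.
The two methods disagree.

no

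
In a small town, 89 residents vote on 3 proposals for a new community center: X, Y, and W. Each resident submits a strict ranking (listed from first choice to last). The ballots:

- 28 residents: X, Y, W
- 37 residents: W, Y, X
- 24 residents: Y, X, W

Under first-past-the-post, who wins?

W

First-place votes: X 28, Y 24, W 37.
W has the most first-place votes.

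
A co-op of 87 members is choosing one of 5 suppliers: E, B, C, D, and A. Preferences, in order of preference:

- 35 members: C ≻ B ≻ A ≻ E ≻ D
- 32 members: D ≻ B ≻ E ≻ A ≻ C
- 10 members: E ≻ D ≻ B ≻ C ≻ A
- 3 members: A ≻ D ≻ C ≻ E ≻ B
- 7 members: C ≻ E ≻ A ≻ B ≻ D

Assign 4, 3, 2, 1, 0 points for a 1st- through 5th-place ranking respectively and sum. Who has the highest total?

B

E: 35·1 + 32·2 + 10·4 + 3·1 + 7·3 = 163
B: 35·3 + 32·3 + 10·2 + 3·0 + 7·1 = 228
C: 35·4 + 32·0 + 10·1 + 3·2 + 7·4 = 184
D: 35·0 + 32·4 + 10·3 + 3·3 + 7·0 = 167
A: 35·2 + 32·1 + 10·0 + 3·4 + 7·2 = 128
B has the highest Borda score (228).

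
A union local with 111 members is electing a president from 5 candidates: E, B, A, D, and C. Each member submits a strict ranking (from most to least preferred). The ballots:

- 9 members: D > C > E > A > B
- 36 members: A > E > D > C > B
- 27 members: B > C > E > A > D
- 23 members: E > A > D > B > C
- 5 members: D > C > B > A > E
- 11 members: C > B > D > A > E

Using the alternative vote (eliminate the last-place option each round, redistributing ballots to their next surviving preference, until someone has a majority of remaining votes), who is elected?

A

Round 1: E 23, B 27, A 36, D 14, C 11. Eliminate C.
Round 2: E 23, B 38, A 36, D 14. Eliminate D.
Round 3: E 32, B 43, A 36. Eliminate E.
Round 4: B 43, A 68. A has a majority.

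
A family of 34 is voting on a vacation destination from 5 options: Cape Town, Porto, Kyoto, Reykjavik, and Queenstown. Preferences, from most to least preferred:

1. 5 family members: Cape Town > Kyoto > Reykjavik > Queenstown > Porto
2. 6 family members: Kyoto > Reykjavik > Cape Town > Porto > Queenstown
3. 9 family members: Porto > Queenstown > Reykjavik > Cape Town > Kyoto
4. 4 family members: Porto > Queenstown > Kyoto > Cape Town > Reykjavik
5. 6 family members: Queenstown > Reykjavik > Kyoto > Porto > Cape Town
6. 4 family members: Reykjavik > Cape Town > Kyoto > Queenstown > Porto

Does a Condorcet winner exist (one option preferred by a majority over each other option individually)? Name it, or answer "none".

Checking pairwise contests:
Porto beats Cape Town 19–15.
Kyoto beats Porto 21–13.
Cape Town beats Kyoto 18–16.
Queenstown beats Reykjavik 19–15.
Porto beats Queenstown 19–15.
Every option loses at least one head-to-head, so there is no Condorcet winner.

none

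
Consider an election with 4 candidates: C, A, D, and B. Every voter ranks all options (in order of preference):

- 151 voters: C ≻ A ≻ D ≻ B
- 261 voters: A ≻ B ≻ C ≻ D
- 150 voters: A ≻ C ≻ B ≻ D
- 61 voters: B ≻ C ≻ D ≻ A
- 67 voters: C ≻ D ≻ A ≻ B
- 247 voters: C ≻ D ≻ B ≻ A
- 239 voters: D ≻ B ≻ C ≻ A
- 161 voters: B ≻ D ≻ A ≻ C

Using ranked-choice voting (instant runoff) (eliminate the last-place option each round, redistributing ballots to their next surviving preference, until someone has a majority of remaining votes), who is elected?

Round 1: C 465, A 411, D 239, B 222. Eliminate B.
Round 2: C 526, A 411, D 400. Eliminate D.
Round 3: C 765, A 572. C has a majority.

C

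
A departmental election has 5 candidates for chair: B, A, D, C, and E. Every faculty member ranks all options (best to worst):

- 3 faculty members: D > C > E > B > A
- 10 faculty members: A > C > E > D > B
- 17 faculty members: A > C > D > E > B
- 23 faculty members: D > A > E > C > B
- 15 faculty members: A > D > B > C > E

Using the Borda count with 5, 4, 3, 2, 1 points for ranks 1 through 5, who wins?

B: 3·2 + 10·1 + 17·1 + 23·1 + 15·3 = 101
A: 3·1 + 10·5 + 17·5 + 23·4 + 15·5 = 305
D: 3·5 + 10·2 + 17·3 + 23·5 + 15·4 = 261
C: 3·4 + 10·4 + 17·4 + 23·2 + 15·2 = 196
E: 3·3 + 10·3 + 17·2 + 23·3 + 15·1 = 157
A has the highest Borda score (305).

A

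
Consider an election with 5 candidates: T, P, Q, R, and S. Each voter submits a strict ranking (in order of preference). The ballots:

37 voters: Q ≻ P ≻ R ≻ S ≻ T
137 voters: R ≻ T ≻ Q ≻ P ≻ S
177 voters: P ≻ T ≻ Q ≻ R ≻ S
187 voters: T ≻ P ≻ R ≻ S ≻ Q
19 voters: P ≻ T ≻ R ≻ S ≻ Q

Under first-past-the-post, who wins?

P

First-place votes: T 187, P 196, Q 37, R 137, S 0.
P has the most first-place votes.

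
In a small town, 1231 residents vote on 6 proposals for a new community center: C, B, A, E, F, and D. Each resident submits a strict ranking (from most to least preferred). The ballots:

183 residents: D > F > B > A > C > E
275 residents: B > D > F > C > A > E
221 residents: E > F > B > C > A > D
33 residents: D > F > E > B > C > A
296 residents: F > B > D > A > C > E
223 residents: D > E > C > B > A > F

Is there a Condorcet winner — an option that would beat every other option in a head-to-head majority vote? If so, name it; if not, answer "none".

none

Checking pairwise contests:
B beats C 1008–223.
F beats B 733–498.
C beats A 752–479.
C beats E 754–477.
D beats F 714–517.
B beats D 792–439.
Every option loses at least one head-to-head, so there is no Condorcet winner.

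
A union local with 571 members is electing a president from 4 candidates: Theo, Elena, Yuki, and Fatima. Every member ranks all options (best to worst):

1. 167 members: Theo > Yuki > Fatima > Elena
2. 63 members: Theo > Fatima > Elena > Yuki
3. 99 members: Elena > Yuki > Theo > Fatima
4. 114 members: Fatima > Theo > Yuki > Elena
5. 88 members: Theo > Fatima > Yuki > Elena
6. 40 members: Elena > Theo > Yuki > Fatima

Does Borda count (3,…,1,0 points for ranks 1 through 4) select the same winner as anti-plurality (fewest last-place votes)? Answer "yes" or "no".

yes

Borda — scores: Theo 1361, Elena 480, Yuki 774, Fatima 811. Winner: Theo.
Anti-plurality — last-place votes: Theo 0, Elena 369, Yuki 63, Fatima 139. Winner: Theo.
The two methods agree.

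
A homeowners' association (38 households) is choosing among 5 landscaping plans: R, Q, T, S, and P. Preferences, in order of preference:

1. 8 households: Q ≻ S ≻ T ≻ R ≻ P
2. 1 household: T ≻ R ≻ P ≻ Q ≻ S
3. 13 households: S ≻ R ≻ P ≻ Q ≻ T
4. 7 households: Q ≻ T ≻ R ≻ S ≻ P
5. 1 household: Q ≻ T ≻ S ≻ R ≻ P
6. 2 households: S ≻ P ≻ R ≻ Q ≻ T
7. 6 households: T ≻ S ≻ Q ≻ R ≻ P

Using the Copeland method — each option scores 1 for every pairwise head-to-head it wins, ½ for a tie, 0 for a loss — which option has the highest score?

S

R: beats P; loses to Q, T, and S → score 1.
Q: beats R, T, and P; loses to S → score 3.
T: beats R and P; loses to Q and S → score 2.
S: beats R, Q, T, and P → score 4.
P: loses to R, Q, T, and S → score 0.
S has the best pairwise record.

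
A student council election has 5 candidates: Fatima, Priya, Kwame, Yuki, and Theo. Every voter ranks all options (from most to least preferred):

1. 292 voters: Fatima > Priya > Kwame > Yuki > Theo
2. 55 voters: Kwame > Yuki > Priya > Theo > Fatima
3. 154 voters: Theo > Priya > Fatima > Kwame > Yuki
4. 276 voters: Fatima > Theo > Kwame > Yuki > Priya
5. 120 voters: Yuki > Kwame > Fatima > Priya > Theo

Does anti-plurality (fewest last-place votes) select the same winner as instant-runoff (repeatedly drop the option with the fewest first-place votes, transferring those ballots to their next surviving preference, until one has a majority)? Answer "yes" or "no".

no

Anti-plurality — last-place votes: Fatima 55, Priya 276, Kwame 0, Yuki 154, Theo 412. Winner: Kwame.
Instant-runoff — R1 Fatima 568, Priya 0, Kwame 55, Yuki 120, Theo 154 (Fatima winner). Winner: Fatima.
The two methods disagree.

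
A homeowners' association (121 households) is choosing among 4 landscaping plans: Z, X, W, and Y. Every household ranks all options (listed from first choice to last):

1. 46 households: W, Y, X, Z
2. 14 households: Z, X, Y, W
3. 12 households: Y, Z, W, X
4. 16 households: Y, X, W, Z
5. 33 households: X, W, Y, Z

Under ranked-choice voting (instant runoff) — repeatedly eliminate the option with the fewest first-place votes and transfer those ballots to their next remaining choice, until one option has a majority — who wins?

X

Round 1: Z 14, X 33, W 46, Y 28. Eliminate Z.
Round 2: X 47, W 46, Y 28. Eliminate Y.
Round 3: X 63, W 58. X has a majority.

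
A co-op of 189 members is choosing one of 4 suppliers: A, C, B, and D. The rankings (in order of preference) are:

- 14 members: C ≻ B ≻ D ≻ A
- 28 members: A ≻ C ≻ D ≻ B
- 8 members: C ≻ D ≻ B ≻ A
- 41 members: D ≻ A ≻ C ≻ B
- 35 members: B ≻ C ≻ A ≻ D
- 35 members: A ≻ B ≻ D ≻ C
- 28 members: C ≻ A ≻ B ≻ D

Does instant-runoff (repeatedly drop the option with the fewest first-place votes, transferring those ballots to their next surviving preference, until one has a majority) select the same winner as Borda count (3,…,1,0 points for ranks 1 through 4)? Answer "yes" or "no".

Instant-runoff — R1 A 63, C 50, B 35, D 41 (B out); R2 A 63, C 85, D 41 (D out); R3 A 104, C 85 (A winner). Winner: A.
Borda — scores: A 362, C 317, B 239, D 216. Winner: A.
The two methods agree.

yes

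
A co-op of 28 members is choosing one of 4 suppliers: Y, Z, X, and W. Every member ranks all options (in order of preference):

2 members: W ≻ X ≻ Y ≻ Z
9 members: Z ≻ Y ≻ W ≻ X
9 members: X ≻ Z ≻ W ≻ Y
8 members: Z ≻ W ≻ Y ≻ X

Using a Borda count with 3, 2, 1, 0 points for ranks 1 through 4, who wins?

Z

Y: 2·1 + 9·2 + 9·0 + 8·1 = 28
Z: 2·0 + 9·3 + 9·2 + 8·3 = 69
X: 2·2 + 9·0 + 9·3 + 8·0 = 31
W: 2·3 + 9·1 + 9·1 + 8·2 = 40
Z has the highest Borda score (69).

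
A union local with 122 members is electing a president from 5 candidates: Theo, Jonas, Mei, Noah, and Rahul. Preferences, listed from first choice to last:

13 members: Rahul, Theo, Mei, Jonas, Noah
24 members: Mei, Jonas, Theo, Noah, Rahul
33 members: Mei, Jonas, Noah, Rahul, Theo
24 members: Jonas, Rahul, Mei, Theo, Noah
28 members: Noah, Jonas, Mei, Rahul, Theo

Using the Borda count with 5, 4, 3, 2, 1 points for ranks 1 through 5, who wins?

Theo: 13·4 + 24·3 + 33·1 + 24·2 + 28·1 = 233
Jonas: 13·2 + 24·4 + 33·4 + 24·5 + 28·4 = 486
Mei: 13·3 + 24·5 + 33·5 + 24·3 + 28·3 = 480
Noah: 13·1 + 24·2 + 33·3 + 24·1 + 28·5 = 324
Rahul: 13·5 + 24·1 + 33·2 + 24·4 + 28·2 = 307
Jonas has the highest Borda score (486).

Jonas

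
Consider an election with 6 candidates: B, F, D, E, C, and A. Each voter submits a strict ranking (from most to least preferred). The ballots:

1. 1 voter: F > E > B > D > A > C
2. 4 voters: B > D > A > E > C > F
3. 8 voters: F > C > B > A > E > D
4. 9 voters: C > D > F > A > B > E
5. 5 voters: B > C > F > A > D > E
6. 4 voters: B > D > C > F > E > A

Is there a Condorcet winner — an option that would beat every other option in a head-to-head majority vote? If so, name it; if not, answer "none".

C

C vs B: 17–14 for C.
C vs F: 22–9 for C.
C vs D: 22–9 for C.
C vs E: 26–5 for C.
C vs A: 26–5 for C.
C beats every other option head-to-head.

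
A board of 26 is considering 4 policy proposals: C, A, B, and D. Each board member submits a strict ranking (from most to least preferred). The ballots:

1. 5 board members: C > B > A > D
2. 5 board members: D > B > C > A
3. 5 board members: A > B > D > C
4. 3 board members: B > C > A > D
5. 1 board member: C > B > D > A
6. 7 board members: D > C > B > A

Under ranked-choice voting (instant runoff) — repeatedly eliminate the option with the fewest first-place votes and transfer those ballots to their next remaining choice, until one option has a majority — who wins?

Round 1: C 6, A 5, B 3, D 12. Eliminate B.
Round 2: C 9, A 5, D 12. Eliminate A.
Round 3: C 9, D 17. D has a majority.

D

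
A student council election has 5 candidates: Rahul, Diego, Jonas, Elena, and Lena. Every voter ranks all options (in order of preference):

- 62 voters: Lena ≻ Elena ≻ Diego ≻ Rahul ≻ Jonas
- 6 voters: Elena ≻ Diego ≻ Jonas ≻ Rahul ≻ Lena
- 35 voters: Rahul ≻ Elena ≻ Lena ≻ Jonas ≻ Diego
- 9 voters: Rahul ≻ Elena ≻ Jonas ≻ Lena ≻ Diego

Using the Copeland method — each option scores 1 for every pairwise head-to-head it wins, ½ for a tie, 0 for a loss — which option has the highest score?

Lena

Rahul: beats Jonas; loses to Diego, Elena, and Lena → score 1.
Diego: beats Rahul and Jonas; loses to Elena and Lena → score 2.
Jonas: loses to Rahul, Diego, Elena, and Lena → score 0.
Elena: beats Rahul, Diego, and Jonas; loses to Lena → score 3.
Lena: beats Rahul, Diego, Jonas, and Elena → score 4.
Lena has the best pairwise record.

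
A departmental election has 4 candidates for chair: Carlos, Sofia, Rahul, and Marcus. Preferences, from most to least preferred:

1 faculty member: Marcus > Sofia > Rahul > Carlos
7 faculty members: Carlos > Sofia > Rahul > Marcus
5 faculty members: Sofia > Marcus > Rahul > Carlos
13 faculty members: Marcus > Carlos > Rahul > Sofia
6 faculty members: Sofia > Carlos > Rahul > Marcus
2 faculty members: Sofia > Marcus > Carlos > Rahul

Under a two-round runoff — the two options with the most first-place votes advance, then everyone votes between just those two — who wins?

Round 1 first-place votes: Carlos 7, Sofia 13, Rahul 0, Marcus 14.
Marcus and Sofia advance.
Runoff: Marcus is preferred to Sofia by 14 voters; Sofia by 20.
Sofia wins the runoff.

Sofia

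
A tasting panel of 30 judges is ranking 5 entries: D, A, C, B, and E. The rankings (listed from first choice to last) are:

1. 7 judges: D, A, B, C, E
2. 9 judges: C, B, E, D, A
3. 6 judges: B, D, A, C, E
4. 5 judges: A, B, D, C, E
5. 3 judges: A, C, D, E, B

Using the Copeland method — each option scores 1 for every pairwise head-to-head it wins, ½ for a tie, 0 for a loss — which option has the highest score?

B

D: beats A, C, and E; loses to B → score 3.
A: beats C and E; ties B; loses to D → score 2.5.
C: beats E; loses to D, A, and B → score 1.
B: beats D, C, and E; ties A → score 3.5.
E: loses to D, A, C, and B → score 0.
B has the best pairwise record.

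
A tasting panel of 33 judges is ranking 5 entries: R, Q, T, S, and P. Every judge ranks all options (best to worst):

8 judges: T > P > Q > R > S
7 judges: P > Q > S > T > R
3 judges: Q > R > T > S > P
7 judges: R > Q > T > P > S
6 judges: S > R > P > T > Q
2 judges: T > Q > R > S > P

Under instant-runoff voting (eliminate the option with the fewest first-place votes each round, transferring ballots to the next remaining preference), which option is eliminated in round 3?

P

Round 1: R 7, Q 3, T 10, S 6, P 7. Eliminate Q.
Round 2: R 10, T 10, S 6, P 7. Eliminate S.
Round 3: R 16, T 10, P 7. Eliminate P.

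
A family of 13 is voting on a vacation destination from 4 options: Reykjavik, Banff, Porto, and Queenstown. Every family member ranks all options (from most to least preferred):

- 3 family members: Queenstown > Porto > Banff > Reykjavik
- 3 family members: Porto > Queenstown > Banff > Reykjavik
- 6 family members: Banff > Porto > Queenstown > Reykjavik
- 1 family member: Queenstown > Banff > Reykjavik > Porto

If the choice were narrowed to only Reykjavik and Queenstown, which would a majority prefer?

Voters preferring Reykjavik to Queenstown: 0; preferring Queenstown to Reykjavik: 13.
Queenstown wins the head-to-head.

Queenstown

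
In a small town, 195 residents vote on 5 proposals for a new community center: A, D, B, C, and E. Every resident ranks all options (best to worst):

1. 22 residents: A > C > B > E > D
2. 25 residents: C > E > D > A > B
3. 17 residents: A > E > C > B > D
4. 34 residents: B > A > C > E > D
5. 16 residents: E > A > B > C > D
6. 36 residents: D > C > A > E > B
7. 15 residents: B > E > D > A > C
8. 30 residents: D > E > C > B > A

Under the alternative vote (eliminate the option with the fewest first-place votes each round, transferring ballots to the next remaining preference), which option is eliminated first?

Round 1: A 39, D 66, B 49, C 25, E 16. Eliminate E.

E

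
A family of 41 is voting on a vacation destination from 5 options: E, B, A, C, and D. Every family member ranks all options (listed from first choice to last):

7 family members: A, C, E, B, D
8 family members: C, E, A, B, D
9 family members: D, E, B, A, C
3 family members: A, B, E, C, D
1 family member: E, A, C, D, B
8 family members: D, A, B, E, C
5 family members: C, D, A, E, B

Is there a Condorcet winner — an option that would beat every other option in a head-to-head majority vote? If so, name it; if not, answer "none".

Checking pairwise contests:
A beats E 23–18.
E beats B 30–11.
D beats A 22–19.
E beats C 21–20.
C beats D 24–17.
Every option loses at least one head-to-head, so there is no Condorcet winner.

none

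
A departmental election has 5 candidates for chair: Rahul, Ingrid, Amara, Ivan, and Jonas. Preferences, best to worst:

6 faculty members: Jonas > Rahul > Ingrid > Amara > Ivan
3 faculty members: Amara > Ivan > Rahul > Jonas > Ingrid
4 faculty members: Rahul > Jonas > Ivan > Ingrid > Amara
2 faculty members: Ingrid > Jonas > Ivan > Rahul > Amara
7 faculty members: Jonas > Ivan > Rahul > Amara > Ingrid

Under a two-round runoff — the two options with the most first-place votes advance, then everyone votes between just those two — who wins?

Jonas

Round 1 first-place votes: Rahul 4, Ingrid 2, Amara 3, Ivan 0, Jonas 13.
Jonas and Rahul advance.
Runoff: Jonas is preferred to Rahul by 15 voters; Rahul by 7.
Jonas wins the runoff.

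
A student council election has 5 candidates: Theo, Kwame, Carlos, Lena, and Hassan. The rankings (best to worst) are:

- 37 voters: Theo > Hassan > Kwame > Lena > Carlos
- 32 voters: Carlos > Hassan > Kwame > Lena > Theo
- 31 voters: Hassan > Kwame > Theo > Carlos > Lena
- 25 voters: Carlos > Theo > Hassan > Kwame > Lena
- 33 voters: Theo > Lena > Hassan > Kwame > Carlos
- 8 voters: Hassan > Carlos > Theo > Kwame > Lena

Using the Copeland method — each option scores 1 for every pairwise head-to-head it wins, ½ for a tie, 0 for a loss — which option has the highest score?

Theo

Theo: beats Kwame, Carlos, Lena, and Hassan → score 4.
Kwame: beats Carlos and Lena; loses to Theo and Hassan → score 2.
Carlos: beats Lena; loses to Theo, Kwame, and Hassan → score 1.
Lena: loses to Theo, Kwame, Carlos, and Hassan → score 0.
Hassan: beats Kwame, Carlos, and Lena; loses to Theo → score 3.
Theo has the best pairwise record.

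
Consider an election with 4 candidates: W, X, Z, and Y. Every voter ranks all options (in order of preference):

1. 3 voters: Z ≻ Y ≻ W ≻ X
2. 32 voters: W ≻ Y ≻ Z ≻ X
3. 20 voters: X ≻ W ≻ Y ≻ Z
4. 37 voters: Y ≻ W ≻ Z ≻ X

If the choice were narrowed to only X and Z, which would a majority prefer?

Z

Voters preferring X to Z: 20; preferring Z to X: 72.
Z wins the head-to-head.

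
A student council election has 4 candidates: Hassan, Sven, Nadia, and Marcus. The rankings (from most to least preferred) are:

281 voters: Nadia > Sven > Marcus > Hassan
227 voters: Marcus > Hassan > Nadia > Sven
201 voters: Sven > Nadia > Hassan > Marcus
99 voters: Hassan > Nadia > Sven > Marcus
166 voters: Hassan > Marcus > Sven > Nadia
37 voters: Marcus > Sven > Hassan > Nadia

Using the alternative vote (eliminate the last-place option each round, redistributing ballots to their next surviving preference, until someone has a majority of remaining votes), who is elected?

Round 1: Hassan 265, Sven 201, Nadia 281, Marcus 264. Eliminate Sven.
Round 2: Hassan 265, Nadia 482, Marcus 264. Eliminate Marcus.
Round 3: Hassan 529, Nadia 482. Hassan has a majority.

Hassan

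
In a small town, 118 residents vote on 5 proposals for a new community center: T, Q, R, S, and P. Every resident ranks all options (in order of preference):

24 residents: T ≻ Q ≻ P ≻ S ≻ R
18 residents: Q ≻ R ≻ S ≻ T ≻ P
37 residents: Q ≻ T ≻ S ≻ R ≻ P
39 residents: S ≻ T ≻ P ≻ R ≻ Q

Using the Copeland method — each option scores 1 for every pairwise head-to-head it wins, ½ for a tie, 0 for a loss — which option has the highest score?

T: beats Q, R, S, and P → score 4.
Q: beats R, S, and P; loses to T → score 3.
R: loses to T, Q, S, and P → score 0.
S: beats R and P; loses to T and Q → score 2.
P: beats R; loses to T, Q, and S → score 1.
T has the best pairwise record.

T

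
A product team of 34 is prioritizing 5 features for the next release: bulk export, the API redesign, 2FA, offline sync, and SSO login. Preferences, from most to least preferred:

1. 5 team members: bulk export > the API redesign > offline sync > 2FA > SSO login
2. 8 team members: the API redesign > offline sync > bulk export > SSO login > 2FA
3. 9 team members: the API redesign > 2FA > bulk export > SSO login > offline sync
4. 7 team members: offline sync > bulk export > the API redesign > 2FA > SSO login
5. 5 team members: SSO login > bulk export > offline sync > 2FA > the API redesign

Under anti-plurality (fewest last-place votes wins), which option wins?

Last-place votes: bulk export 0, the API redesign 5, 2FA 8, offline sync 9, SSO login 12.
bulk export is ranked last by the fewest voters, so bulk export wins.

bulk export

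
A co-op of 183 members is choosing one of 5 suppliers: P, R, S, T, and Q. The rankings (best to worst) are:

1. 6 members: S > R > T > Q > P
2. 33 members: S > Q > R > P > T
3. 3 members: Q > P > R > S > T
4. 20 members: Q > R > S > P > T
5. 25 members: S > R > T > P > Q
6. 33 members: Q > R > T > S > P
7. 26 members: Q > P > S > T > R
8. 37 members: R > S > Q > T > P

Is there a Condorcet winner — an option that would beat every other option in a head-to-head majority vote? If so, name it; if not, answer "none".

Checking pairwise contests:
R beats P 154–29.
Q beats R 115–68.
R beats S 93–90.
R beats T 157–26.
S beats Q 101–82.
Every option loses at least one head-to-head, so there is no Condorcet winner.

none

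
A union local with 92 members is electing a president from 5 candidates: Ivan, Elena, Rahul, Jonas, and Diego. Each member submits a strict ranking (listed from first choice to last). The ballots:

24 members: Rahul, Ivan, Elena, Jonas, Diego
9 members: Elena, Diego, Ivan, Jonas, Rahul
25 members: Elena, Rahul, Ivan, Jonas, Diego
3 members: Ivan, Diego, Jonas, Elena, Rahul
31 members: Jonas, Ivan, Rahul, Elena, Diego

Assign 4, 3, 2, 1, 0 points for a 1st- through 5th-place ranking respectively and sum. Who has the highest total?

Ivan

Ivan: 24·3 + 9·2 + 25·2 + 3·4 + 31·3 = 245
Elena: 24·2 + 9·4 + 25·4 + 3·1 + 31·1 = 218
Rahul: 24·4 + 9·0 + 25·3 + 3·0 + 31·2 = 233
Jonas: 24·1 + 9·1 + 25·1 + 3·2 + 31·4 = 188
Diego: 24·0 + 9·3 + 25·0 + 3·3 + 31·0 = 36
Ivan has the highest Borda score (245).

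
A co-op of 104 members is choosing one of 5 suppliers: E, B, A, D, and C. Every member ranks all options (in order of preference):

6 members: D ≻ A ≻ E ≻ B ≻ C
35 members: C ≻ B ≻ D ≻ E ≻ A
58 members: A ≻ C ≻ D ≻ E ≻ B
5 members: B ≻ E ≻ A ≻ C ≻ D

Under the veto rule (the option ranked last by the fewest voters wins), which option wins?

Last-place votes: E 0, B 58, A 35, D 5, C 6.
E is ranked last by the fewest voters, so E wins.

E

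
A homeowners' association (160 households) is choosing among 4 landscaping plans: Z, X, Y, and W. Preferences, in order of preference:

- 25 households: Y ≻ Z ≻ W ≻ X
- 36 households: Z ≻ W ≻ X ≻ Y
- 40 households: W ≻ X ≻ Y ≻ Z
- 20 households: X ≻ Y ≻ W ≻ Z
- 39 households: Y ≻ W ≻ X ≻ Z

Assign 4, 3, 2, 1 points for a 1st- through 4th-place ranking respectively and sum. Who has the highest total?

W

Z: 25·3 + 36·4 + 40·1 + 20·1 + 39·1 = 318
X: 25·1 + 36·2 + 40·3 + 20·4 + 39·2 = 375
Y: 25·4 + 36·1 + 40·2 + 20·3 + 39·4 = 432
W: 25·2 + 36·3 + 40·4 + 20·2 + 39·3 = 475
W has the highest Borda score (475).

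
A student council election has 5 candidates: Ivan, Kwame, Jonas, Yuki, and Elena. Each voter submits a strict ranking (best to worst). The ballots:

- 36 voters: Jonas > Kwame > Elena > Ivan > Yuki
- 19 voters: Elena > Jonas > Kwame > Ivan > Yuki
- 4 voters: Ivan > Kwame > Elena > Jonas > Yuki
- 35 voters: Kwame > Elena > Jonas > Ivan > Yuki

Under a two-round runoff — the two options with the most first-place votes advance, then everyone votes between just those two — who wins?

Round 1 first-place votes: Ivan 4, Kwame 35, Jonas 36, Yuki 0, Elena 19.
Jonas and Kwame advance.
Runoff: Jonas is preferred to Kwame by 55 voters; Kwame by 39.
Jonas wins the runoff.

Jonas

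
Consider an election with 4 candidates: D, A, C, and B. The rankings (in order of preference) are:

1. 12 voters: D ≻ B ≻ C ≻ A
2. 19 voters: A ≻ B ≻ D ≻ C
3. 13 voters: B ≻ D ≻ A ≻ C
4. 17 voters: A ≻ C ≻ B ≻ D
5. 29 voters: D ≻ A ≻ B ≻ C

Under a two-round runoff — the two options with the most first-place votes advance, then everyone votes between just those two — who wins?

Round 1 first-place votes: D 41, A 36, C 0, B 13.
D and A advance.
Runoff: D is preferred to A by 54 voters; A by 36.
D wins the runoff.

D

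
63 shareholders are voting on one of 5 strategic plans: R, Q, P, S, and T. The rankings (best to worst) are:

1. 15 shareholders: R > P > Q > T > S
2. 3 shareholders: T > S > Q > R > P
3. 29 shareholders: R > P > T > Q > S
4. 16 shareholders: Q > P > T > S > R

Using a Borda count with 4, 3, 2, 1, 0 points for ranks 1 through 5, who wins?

P

R: 15·4 + 3·1 + 29·4 + 16·0 = 179
Q: 15·2 + 3·2 + 29·1 + 16·4 = 129
P: 15·3 + 3·0 + 29·3 + 16·3 = 180
S: 15·0 + 3·3 + 29·0 + 16·1 = 25
T: 15·1 + 3·4 + 29·2 + 16·2 = 117
P has the highest Borda score (180).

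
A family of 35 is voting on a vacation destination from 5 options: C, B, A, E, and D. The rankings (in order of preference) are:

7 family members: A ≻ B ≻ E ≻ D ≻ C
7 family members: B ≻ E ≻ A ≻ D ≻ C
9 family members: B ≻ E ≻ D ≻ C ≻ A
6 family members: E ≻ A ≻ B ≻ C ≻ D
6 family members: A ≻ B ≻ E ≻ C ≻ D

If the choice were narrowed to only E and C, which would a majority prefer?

E

Voters preferring E to C: 35; preferring C to E: 0.
E wins the head-to-head.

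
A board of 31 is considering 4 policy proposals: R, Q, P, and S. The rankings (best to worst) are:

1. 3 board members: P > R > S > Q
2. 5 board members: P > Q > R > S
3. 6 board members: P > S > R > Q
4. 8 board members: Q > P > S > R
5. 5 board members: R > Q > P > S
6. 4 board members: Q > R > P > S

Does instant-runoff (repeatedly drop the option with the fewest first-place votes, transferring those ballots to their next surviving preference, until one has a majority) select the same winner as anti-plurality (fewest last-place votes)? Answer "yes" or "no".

Instant-runoff — R1 R 5, Q 12, P 14, S 0 (S out); R2 R 5, Q 12, P 14 (R out); R3 Q 17, P 14 (Q winner). Winner: Q.
Anti-plurality — last-place votes: R 8, Q 9, P 0, S 14. Winner: P.
The two methods disagree.

no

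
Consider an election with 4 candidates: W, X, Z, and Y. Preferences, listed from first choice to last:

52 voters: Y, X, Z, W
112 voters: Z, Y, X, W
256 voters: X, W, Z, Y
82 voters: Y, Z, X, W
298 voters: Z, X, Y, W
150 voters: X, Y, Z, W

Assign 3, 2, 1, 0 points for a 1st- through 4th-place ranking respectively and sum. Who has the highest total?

W: 52·0 + 112·0 + 256·2 + 82·0 + 298·0 + 150·0 = 512
X: 52·2 + 112·1 + 256·3 + 82·1 + 298·2 + 150·3 = 2112
Z: 52·1 + 112·3 + 256·1 + 82·2 + 298·3 + 150·1 = 1852
Y: 52·3 + 112·2 + 256·0 + 82·3 + 298·1 + 150·2 = 1224
X has the highest Borda score (2112).

X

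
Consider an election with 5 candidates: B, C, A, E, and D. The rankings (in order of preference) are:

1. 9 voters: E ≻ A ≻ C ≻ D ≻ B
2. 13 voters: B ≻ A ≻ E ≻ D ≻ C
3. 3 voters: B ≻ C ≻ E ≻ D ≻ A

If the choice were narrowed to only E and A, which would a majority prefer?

Voters preferring E to A: 12; preferring A to E: 13.
A wins the head-to-head.

A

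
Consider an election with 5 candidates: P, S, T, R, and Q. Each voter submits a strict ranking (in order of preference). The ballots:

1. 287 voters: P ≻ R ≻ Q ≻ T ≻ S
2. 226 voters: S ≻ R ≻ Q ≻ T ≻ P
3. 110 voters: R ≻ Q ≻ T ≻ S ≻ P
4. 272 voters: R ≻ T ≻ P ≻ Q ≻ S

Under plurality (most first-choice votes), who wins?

First-place votes: P 287, S 226, T 0, R 382, Q 0.
R has the most first-place votes.

R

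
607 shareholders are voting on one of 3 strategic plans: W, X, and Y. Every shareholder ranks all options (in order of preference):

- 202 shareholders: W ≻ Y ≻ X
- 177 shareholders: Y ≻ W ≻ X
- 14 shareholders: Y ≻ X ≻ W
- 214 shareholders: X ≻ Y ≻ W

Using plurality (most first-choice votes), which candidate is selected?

First-place votes: W 202, X 214, Y 191.
X has the most first-place votes.

X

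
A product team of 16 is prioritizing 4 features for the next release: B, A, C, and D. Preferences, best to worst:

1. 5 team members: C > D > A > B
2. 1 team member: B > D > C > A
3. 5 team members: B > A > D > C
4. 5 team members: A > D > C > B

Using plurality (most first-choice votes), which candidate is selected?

B

First-place votes: B 6, A 5, C 5, D 0.
B has the most first-place votes.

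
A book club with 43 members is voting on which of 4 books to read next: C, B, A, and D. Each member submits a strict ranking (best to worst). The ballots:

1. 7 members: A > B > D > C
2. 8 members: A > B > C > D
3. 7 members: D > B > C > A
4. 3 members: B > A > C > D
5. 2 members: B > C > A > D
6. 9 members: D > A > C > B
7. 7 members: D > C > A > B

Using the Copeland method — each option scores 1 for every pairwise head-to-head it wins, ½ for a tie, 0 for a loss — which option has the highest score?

D

C: loses to B, A, and D → score 0.
B: beats C; loses to A and D → score 1.
A: beats C and B; loses to D → score 2.
D: beats C, B, and A → score 3.
D has the best pairwise record.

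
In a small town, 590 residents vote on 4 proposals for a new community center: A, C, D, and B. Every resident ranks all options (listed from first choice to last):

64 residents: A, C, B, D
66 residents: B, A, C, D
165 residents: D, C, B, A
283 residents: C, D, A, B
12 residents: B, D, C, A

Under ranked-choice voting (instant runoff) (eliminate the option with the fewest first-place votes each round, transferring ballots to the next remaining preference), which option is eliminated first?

A

Round 1: A 64, C 283, D 165, B 78. Eliminate A.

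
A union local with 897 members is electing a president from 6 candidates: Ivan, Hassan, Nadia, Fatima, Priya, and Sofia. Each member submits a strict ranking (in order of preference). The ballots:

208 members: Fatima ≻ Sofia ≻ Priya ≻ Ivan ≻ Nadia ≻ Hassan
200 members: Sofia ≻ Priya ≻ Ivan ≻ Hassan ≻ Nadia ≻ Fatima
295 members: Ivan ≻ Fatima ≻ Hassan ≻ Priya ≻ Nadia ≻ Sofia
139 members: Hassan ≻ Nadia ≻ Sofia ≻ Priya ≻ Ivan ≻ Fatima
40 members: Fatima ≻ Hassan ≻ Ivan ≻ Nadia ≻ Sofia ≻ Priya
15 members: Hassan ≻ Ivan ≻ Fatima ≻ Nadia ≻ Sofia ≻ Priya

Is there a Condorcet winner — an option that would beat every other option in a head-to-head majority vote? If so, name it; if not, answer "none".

none

Checking pairwise contests:
Priya beats Ivan 547–350.
Ivan beats Hassan 703–194.
Ivan beats Nadia 758–139.
Ivan beats Fatima 649–248.
Hassan beats Priya 489–408.
Hassan beats Sofia 489–408.
Every option loses at least one head-to-head, so there is no Condorcet winner.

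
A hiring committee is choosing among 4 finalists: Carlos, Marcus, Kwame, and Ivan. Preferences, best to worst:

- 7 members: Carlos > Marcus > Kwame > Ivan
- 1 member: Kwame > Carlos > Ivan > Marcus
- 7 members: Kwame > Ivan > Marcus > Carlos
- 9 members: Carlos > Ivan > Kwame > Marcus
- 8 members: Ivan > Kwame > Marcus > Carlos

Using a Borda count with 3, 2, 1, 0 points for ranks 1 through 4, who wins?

Carlos: 7·3 + 1·2 + 7·0 + 9·3 + 8·0 = 50
Marcus: 7·2 + 1·0 + 7·1 + 9·0 + 8·1 = 29
Kwame: 7·1 + 1·3 + 7·3 + 9·1 + 8·2 = 56
Ivan: 7·0 + 1·1 + 7·2 + 9·2 + 8·3 = 57
Ivan has the highest Borda score (57).

Ivan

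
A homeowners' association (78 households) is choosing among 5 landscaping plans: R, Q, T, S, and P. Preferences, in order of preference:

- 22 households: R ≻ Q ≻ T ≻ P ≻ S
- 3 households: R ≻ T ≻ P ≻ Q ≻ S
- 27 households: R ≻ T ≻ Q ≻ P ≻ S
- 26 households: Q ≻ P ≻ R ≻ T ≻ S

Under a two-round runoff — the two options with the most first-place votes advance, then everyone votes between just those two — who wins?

R

Round 1 first-place votes: R 52, Q 26, T 0, S 0, P 0.
R and Q advance.
Runoff: R is preferred to Q by 52 voters; Q by 26.
R wins the runoff.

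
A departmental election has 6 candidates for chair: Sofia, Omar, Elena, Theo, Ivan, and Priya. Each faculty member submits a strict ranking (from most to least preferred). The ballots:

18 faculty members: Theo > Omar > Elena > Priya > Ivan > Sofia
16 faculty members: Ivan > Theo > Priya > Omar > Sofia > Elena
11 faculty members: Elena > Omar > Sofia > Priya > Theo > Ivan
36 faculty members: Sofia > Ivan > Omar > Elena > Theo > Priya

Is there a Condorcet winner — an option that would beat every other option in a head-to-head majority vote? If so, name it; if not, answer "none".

Checking pairwise contests:
Omar beats Sofia 45–36.
Ivan beats Omar 52–29.
Sofia beats Elena 52–29.
Sofia beats Theo 47–34.
Sofia beats Ivan 47–34.
Sofia beats Priya 47–34.
Every option loses at least one head-to-head, so there is no Condorcet winner.

none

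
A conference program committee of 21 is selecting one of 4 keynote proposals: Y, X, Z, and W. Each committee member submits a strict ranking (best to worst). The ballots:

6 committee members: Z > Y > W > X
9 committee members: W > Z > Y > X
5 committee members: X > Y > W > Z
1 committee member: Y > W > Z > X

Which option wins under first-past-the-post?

First-place votes: Y 1, X 5, Z 6, W 9.
W has the most first-place votes.

W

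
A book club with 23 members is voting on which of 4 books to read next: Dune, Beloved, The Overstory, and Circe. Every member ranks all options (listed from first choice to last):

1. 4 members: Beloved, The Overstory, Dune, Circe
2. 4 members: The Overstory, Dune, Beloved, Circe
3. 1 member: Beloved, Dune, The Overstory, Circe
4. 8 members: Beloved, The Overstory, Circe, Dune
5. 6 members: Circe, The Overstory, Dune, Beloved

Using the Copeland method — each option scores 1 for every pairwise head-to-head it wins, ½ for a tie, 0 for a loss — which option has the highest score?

Beloved

Dune: loses to Beloved, The Overstory, and Circe → score 0.
Beloved: beats Dune, The Overstory, and Circe → score 3.
The Overstory: beats Dune and Circe; loses to Beloved → score 2.
Circe: beats Dune; loses to Beloved and The Overstory → score 1.
Beloved has the best pairwise record.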